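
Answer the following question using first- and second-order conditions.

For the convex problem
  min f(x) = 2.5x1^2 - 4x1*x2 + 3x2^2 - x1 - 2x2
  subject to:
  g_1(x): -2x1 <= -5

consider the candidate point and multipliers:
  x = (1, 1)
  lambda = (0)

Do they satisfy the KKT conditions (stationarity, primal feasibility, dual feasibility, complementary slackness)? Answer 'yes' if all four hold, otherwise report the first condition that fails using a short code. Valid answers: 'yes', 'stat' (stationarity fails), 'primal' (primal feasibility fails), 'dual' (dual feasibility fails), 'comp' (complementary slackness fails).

Gradient of f: grad f(x) = Q x + c = (0, 0)
Constraint values g_i(x) = a_i^T x - b_i:
  g_1((1, 1)) = 3
Stationarity residual: grad f(x) + sum_i lambda_i a_i = (0, 0)
  -> stationarity OK
Primal feasibility (all g_i <= 0): FAILS
Dual feasibility (all lambda_i >= 0): OK
Complementary slackness (lambda_i * g_i(x) = 0 for all i): OK

Verdict: the first failing condition is primal_feasibility -> primal.

primal


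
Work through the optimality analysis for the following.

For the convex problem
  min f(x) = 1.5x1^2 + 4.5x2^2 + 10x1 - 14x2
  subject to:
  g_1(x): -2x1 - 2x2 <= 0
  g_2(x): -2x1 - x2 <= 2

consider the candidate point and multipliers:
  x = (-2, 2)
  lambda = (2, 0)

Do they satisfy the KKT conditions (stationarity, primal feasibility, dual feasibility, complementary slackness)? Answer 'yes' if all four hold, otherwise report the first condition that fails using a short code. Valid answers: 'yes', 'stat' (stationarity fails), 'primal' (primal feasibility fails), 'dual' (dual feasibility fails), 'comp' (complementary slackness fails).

Gradient of f: grad f(x) = Q x + c = (4, 4)
Constraint values g_i(x) = a_i^T x - b_i:
  g_1((-2, 2)) = 0
  g_2((-2, 2)) = 0
Stationarity residual: grad f(x) + sum_i lambda_i a_i = (0, 0)
  -> stationarity OK
Primal feasibility (all g_i <= 0): OK
Dual feasibility (all lambda_i >= 0): OK
Complementary slackness (lambda_i * g_i(x) = 0 for all i): OK

Verdict: yes, KKT holds.

yes


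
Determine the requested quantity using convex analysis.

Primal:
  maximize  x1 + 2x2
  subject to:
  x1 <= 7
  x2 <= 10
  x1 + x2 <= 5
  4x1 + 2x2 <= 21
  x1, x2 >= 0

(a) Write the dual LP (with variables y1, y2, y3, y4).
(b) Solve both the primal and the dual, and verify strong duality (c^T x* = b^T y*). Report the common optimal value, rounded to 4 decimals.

The standard primal-dual pair for 'max c^T x s.t. A x <= b, x >= 0' is:
  Dual:  min b^T y  s.t.  A^T y >= c,  y >= 0.

So the dual LP is:
  minimize  7y1 + 10y2 + 5y3 + 21y4
  subject to:
    y1 + y3 + 4y4 >= 1
    y2 + y3 + 2y4 >= 2
    y1, y2, y3, y4 >= 0

Solving the primal: x* = (0, 5).
  primal value c^T x* = 10.
Solving the dual: y* = (0, 0, 2, 0).
  dual value b^T y* = 10.
Strong duality: c^T x* = b^T y*. Confirmed.

10


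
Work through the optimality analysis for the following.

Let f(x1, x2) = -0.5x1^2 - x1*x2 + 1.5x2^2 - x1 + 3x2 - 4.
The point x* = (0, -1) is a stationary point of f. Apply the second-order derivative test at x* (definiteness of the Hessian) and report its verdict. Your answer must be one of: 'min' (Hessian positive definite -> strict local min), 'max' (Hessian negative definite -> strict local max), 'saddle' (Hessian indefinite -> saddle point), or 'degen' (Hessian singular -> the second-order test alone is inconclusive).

Compute the Hessian H = grad^2 f:
  H = [[-1, -1], [-1, 3]]
Verify stationarity: grad f(x*) = H x* + g = (0, 0).
Eigenvalues of H: -1.2361, 3.2361.
Eigenvalues have mixed signs, so H is indefinite -> x* is a saddle point.

saddle


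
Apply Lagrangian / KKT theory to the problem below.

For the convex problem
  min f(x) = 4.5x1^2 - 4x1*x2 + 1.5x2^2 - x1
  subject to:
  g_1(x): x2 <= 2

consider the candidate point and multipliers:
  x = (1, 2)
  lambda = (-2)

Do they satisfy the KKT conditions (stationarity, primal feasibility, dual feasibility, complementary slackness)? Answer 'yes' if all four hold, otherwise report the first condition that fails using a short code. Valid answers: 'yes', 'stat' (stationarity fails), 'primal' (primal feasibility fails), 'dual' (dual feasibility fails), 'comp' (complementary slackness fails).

Gradient of f: grad f(x) = Q x + c = (0, 2)
Constraint values g_i(x) = a_i^T x - b_i:
  g_1((1, 2)) = 0
Stationarity residual: grad f(x) + sum_i lambda_i a_i = (0, 0)
  -> stationarity OK
Primal feasibility (all g_i <= 0): OK
Dual feasibility (all lambda_i >= 0): FAILS
Complementary slackness (lambda_i * g_i(x) = 0 for all i): OK

Verdict: the first failing condition is dual_feasibility -> dual.

dual


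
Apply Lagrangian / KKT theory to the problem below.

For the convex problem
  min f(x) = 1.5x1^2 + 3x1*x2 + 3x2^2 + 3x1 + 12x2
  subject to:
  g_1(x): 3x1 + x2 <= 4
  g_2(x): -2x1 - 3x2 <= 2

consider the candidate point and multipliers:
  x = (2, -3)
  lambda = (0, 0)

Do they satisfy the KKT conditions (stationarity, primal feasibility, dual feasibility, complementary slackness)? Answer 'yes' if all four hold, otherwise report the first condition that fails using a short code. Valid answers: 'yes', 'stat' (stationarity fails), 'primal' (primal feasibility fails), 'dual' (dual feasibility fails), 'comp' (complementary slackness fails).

Gradient of f: grad f(x) = Q x + c = (0, 0)
Constraint values g_i(x) = a_i^T x - b_i:
  g_1((2, -3)) = -1
  g_2((2, -3)) = 3
Stationarity residual: grad f(x) + sum_i lambda_i a_i = (0, 0)
  -> stationarity OK
Primal feasibility (all g_i <= 0): FAILS
Dual feasibility (all lambda_i >= 0): OK
Complementary slackness (lambda_i * g_i(x) = 0 for all i): OK

Verdict: the first failing condition is primal_feasibility -> primal.

primal


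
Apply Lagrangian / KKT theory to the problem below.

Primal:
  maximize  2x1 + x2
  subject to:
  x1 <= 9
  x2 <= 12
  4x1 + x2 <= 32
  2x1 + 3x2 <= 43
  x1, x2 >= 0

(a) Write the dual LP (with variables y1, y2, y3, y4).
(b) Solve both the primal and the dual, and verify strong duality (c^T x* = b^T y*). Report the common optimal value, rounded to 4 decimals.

The standard primal-dual pair for 'max c^T x s.t. A x <= b, x >= 0' is:
  Dual:  min b^T y  s.t.  A^T y >= c,  y >= 0.

So the dual LP is:
  minimize  9y1 + 12y2 + 32y3 + 43y4
  subject to:
    y1 + 4y3 + 2y4 >= 2
    y2 + y3 + 3y4 >= 1
    y1, y2, y3, y4 >= 0

Solving the primal: x* = (5.3, 10.8).
  primal value c^T x* = 21.4.
Solving the dual: y* = (0, 0, 0.4, 0.2).
  dual value b^T y* = 21.4.
Strong duality: c^T x* = b^T y*. Confirmed.

21.4


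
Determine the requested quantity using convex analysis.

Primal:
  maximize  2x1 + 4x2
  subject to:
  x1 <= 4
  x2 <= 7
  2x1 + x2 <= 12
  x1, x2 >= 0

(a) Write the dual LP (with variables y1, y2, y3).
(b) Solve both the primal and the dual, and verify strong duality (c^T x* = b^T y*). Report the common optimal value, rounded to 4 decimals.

The standard primal-dual pair for 'max c^T x s.t. A x <= b, x >= 0' is:
  Dual:  min b^T y  s.t.  A^T y >= c,  y >= 0.

So the dual LP is:
  minimize  4y1 + 7y2 + 12y3
  subject to:
    y1 + 2y3 >= 2
    y2 + y3 >= 4
    y1, y2, y3 >= 0

Solving the primal: x* = (2.5, 7).
  primal value c^T x* = 33.
Solving the dual: y* = (0, 3, 1).
  dual value b^T y* = 33.
Strong duality: c^T x* = b^T y*. Confirmed.

33


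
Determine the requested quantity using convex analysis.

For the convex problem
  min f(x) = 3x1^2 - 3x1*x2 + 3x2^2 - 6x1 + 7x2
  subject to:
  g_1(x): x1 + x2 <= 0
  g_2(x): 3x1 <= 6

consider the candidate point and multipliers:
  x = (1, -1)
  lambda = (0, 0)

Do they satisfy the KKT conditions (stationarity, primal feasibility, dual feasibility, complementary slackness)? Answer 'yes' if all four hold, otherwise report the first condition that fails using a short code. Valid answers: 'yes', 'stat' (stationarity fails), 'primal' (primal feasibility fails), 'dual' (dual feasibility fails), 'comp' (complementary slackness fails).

Gradient of f: grad f(x) = Q x + c = (3, -2)
Constraint values g_i(x) = a_i^T x - b_i:
  g_1((1, -1)) = 0
  g_2((1, -1)) = -3
Stationarity residual: grad f(x) + sum_i lambda_i a_i = (3, -2)
  -> stationarity FAILS
Primal feasibility (all g_i <= 0): OK
Dual feasibility (all lambda_i >= 0): OK
Complementary slackness (lambda_i * g_i(x) = 0 for all i): OK

Verdict: the first failing condition is stationarity -> stat.

stat


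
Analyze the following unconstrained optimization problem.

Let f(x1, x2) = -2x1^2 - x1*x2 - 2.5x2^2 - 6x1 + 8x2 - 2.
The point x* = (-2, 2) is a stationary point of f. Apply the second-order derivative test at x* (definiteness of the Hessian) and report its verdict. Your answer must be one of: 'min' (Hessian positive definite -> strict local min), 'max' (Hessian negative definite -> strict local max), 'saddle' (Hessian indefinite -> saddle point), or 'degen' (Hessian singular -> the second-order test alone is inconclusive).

Compute the Hessian H = grad^2 f:
  H = [[-4, -1], [-1, -5]]
Verify stationarity: grad f(x*) = H x* + g = (0, 0).
Eigenvalues of H: -5.618, -3.382.
Both eigenvalues < 0, so H is negative definite -> x* is a strict local max.

max


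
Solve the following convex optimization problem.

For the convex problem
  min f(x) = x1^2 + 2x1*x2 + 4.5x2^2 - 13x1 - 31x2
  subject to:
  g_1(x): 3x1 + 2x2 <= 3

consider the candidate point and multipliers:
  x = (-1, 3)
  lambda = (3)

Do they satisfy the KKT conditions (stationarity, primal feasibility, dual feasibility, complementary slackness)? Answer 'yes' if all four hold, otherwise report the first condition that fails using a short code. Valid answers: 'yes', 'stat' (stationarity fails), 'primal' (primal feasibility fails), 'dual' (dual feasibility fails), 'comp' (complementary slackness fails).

Gradient of f: grad f(x) = Q x + c = (-9, -6)
Constraint values g_i(x) = a_i^T x - b_i:
  g_1((-1, 3)) = 0
Stationarity residual: grad f(x) + sum_i lambda_i a_i = (0, 0)
  -> stationarity OK
Primal feasibility (all g_i <= 0): OK
Dual feasibility (all lambda_i >= 0): OK
Complementary slackness (lambda_i * g_i(x) = 0 for all i): OK

Verdict: yes, KKT holds.

yes


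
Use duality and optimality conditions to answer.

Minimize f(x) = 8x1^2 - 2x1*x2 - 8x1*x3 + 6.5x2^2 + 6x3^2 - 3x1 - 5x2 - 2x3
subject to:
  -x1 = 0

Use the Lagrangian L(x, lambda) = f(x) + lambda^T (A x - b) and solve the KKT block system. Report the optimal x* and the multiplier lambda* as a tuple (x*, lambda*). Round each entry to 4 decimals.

Form the Lagrangian:
  L(x, lambda) = (1/2) x^T Q x + c^T x + lambda^T (A x - b)
Stationarity (grad_x L = 0): Q x + c + A^T lambda = 0.
Primal feasibility: A x = b.

This gives the KKT block system:
  [ Q   A^T ] [ x     ]   [-c ]
  [ A    0  ] [ lambda ] = [ b ]

Solving the linear system:
  x*      = (0, 0.3846, 0.1667)
  lambda* = (-5.1026)
  f(x*)   = -1.1282

x* = (0, 0.3846, 0.1667), lambda* = (-5.1026)


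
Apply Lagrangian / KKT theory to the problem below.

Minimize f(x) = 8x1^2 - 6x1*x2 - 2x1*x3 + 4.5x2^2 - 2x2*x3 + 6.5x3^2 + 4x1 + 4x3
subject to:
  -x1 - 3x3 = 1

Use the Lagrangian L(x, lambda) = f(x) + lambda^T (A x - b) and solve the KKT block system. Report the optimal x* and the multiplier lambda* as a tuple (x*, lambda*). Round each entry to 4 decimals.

Form the Lagrangian:
  L(x, lambda) = (1/2) x^T Q x + c^T x + lambda^T (A x - b)
Stationarity (grad_x L = 0): Q x + c + A^T lambda = 0.
Primal feasibility: A x = b.

This gives the KKT block system:
  [ Q   A^T ] [ x     ]   [-c ]
  [ A    0  ] [ lambda ] = [ b ]

Solving the linear system:
  x*      = (-0.3312, -0.2704, -0.2229)
  lambda* = (0.7684)
  f(x*)   = -1.4925

x* = (-0.3312, -0.2704, -0.2229), lambda* = (0.7684)


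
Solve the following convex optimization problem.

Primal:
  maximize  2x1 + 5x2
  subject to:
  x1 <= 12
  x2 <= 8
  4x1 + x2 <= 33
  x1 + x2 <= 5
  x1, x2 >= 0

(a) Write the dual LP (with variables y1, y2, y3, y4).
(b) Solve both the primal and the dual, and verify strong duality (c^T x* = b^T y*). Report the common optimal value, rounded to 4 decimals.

The standard primal-dual pair for 'max c^T x s.t. A x <= b, x >= 0' is:
  Dual:  min b^T y  s.t.  A^T y >= c,  y >= 0.

So the dual LP is:
  minimize  12y1 + 8y2 + 33y3 + 5y4
  subject to:
    y1 + 4y3 + y4 >= 2
    y2 + y3 + y4 >= 5
    y1, y2, y3, y4 >= 0

Solving the primal: x* = (0, 5).
  primal value c^T x* = 25.
Solving the dual: y* = (0, 0, 0, 5).
  dual value b^T y* = 25.
Strong duality: c^T x* = b^T y*. Confirmed.

25


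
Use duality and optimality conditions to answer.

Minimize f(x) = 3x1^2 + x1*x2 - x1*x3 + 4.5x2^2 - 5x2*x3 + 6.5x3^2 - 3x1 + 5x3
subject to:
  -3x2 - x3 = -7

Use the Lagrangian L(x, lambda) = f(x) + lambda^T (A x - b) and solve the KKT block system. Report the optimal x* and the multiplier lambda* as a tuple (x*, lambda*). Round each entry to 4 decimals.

Form the Lagrangian:
  L(x, lambda) = (1/2) x^T Q x + c^T x + lambda^T (A x - b)
Stationarity (grad_x L = 0): Q x + c + A^T lambda = 0.
Primal feasibility: A x = b.

This gives the KKT block system:
  [ Q   A^T ] [ x     ]   [-c ]
  [ A    0  ] [ lambda ] = [ b ]

Solving the linear system:
  x*      = (0.2913, 2.063, 0.8109)
  lambda* = (4.9348)
  f(x*)   = 18.862

x* = (0.2913, 2.063, 0.8109), lambda* = (4.9348)


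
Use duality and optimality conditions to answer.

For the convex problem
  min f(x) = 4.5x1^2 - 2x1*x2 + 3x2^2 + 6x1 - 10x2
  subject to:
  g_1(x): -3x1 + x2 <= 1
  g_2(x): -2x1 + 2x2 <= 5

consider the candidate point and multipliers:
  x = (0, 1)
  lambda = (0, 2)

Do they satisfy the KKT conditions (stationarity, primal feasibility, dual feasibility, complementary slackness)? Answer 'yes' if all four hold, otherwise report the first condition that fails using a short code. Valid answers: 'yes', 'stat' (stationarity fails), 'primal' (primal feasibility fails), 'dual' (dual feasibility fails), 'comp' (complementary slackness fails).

Gradient of f: grad f(x) = Q x + c = (4, -4)
Constraint values g_i(x) = a_i^T x - b_i:
  g_1((0, 1)) = 0
  g_2((0, 1)) = -3
Stationarity residual: grad f(x) + sum_i lambda_i a_i = (0, 0)
  -> stationarity OK
Primal feasibility (all g_i <= 0): OK
Dual feasibility (all lambda_i >= 0): OK
Complementary slackness (lambda_i * g_i(x) = 0 for all i): FAILS

Verdict: the first failing condition is complementary_slackness -> comp.

comp


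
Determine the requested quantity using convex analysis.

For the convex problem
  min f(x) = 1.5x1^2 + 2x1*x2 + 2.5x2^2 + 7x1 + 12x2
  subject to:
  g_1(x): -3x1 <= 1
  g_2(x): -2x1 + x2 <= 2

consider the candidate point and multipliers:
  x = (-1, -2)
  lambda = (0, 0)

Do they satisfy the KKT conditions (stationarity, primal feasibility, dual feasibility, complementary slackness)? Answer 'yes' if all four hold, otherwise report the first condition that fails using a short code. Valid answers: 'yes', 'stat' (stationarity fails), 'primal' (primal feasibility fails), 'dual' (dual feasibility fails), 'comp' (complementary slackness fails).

Gradient of f: grad f(x) = Q x + c = (0, 0)
Constraint values g_i(x) = a_i^T x - b_i:
  g_1((-1, -2)) = 2
  g_2((-1, -2)) = -2
Stationarity residual: grad f(x) + sum_i lambda_i a_i = (0, 0)
  -> stationarity OK
Primal feasibility (all g_i <= 0): FAILS
Dual feasibility (all lambda_i >= 0): OK
Complementary slackness (lambda_i * g_i(x) = 0 for all i): OK

Verdict: the first failing condition is primal_feasibility -> primal.

primal


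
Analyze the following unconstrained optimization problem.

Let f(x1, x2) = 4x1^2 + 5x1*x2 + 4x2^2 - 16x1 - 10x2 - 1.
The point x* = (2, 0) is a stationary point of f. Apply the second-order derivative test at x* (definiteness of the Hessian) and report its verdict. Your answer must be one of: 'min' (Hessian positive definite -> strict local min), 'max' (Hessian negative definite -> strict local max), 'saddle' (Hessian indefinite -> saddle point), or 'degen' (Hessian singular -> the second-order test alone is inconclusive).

Compute the Hessian H = grad^2 f:
  H = [[8, 5], [5, 8]]
Verify stationarity: grad f(x*) = H x* + g = (0, 0).
Eigenvalues of H: 3, 13.
Both eigenvalues > 0, so H is positive definite -> x* is a strict local min.

min


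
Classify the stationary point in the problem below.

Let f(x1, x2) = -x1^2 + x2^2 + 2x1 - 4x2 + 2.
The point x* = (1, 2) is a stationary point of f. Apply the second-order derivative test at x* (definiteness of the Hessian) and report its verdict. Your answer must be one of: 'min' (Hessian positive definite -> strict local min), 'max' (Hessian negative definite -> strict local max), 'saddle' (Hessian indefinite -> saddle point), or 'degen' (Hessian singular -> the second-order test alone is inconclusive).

Compute the Hessian H = grad^2 f:
  H = [[-2, 0], [0, 2]]
Verify stationarity: grad f(x*) = H x* + g = (0, 0).
Eigenvalues of H: -2, 2.
Eigenvalues have mixed signs, so H is indefinite -> x* is a saddle point.

saddle


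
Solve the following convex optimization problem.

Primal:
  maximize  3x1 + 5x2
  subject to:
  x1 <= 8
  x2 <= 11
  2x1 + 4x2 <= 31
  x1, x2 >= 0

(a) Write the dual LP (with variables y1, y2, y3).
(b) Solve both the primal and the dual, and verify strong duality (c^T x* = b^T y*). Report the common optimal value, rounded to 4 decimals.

The standard primal-dual pair for 'max c^T x s.t. A x <= b, x >= 0' is:
  Dual:  min b^T y  s.t.  A^T y >= c,  y >= 0.

So the dual LP is:
  minimize  8y1 + 11y2 + 31y3
  subject to:
    y1 + 2y3 >= 3
    y2 + 4y3 >= 5
    y1, y2, y3 >= 0

Solving the primal: x* = (8, 3.75).
  primal value c^T x* = 42.75.
Solving the dual: y* = (0.5, 0, 1.25).
  dual value b^T y* = 42.75.
Strong duality: c^T x* = b^T y*. Confirmed.

42.75


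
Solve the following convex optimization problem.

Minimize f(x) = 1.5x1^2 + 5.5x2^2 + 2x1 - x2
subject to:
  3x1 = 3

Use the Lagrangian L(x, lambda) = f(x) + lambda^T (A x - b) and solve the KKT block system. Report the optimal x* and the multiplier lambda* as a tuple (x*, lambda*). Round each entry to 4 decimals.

Form the Lagrangian:
  L(x, lambda) = (1/2) x^T Q x + c^T x + lambda^T (A x - b)
Stationarity (grad_x L = 0): Q x + c + A^T lambda = 0.
Primal feasibility: A x = b.

This gives the KKT block system:
  [ Q   A^T ] [ x     ]   [-c ]
  [ A    0  ] [ lambda ] = [ b ]

Solving the linear system:
  x*      = (1, 0.0909)
  lambda* = (-1.6667)
  f(x*)   = 3.4545

x* = (1, 0.0909), lambda* = (-1.6667)


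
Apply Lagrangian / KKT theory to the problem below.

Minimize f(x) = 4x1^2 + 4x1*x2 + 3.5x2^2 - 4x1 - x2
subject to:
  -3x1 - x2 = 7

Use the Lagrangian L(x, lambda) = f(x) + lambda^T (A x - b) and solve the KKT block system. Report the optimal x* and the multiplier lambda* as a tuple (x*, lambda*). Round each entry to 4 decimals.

Form the Lagrangian:
  L(x, lambda) = (1/2) x^T Q x + c^T x + lambda^T (A x - b)
Stationarity (grad_x L = 0): Q x + c + A^T lambda = 0.
Primal feasibility: A x = b.

This gives the KKT block system:
  [ Q   A^T ] [ x     ]   [-c ]
  [ A    0  ] [ lambda ] = [ b ]

Solving the linear system:
  x*      = (-2.5106, 0.5319)
  lambda* = (-7.3191)
  f(x*)   = 30.3723

x* = (-2.5106, 0.5319), lambda* = (-7.3191)


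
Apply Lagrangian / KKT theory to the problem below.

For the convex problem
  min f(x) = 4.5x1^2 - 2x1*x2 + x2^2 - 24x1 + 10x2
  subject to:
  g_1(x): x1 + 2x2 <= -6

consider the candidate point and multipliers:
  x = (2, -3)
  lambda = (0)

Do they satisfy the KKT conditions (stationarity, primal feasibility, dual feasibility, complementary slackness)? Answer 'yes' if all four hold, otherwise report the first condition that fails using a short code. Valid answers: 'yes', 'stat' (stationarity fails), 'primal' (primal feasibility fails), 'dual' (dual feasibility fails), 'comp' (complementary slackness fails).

Gradient of f: grad f(x) = Q x + c = (0, 0)
Constraint values g_i(x) = a_i^T x - b_i:
  g_1((2, -3)) = 2
Stationarity residual: grad f(x) + sum_i lambda_i a_i = (0, 0)
  -> stationarity OK
Primal feasibility (all g_i <= 0): FAILS
Dual feasibility (all lambda_i >= 0): OK
Complementary slackness (lambda_i * g_i(x) = 0 for all i): OK

Verdict: the first failing condition is primal_feasibility -> primal.

primal


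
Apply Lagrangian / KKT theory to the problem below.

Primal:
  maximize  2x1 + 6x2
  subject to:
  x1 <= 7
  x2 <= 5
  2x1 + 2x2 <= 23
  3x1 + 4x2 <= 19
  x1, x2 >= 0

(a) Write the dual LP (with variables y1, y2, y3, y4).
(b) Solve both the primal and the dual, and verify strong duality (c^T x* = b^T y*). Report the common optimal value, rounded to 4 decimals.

The standard primal-dual pair for 'max c^T x s.t. A x <= b, x >= 0' is:
  Dual:  min b^T y  s.t.  A^T y >= c,  y >= 0.

So the dual LP is:
  minimize  7y1 + 5y2 + 23y3 + 19y4
  subject to:
    y1 + 2y3 + 3y4 >= 2
    y2 + 2y3 + 4y4 >= 6
    y1, y2, y3, y4 >= 0

Solving the primal: x* = (0, 4.75).
  primal value c^T x* = 28.5.
Solving the dual: y* = (0, 0, 0, 1.5).
  dual value b^T y* = 28.5.
Strong duality: c^T x* = b^T y*. Confirmed.

28.5


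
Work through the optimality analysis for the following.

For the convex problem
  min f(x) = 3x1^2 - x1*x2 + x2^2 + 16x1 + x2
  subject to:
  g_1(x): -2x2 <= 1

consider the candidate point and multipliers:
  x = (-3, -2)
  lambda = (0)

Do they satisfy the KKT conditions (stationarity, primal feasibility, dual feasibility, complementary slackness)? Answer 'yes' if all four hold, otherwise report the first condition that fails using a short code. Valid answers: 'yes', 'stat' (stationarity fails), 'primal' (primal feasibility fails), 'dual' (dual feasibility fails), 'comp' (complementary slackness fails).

Gradient of f: grad f(x) = Q x + c = (0, 0)
Constraint values g_i(x) = a_i^T x - b_i:
  g_1((-3, -2)) = 3
Stationarity residual: grad f(x) + sum_i lambda_i a_i = (0, 0)
  -> stationarity OK
Primal feasibility (all g_i <= 0): FAILS
Dual feasibility (all lambda_i >= 0): OK
Complementary slackness (lambda_i * g_i(x) = 0 for all i): OK

Verdict: the first failing condition is primal_feasibility -> primal.

primal


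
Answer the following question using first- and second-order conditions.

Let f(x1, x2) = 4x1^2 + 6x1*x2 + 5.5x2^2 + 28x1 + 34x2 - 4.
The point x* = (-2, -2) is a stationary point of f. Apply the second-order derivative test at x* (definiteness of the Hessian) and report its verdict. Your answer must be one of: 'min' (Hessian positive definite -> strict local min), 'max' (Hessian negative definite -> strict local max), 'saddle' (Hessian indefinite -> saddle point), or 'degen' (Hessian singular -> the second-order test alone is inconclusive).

Compute the Hessian H = grad^2 f:
  H = [[8, 6], [6, 11]]
Verify stationarity: grad f(x*) = H x* + g = (0, 0).
Eigenvalues of H: 3.3153, 15.6847.
Both eigenvalues > 0, so H is positive definite -> x* is a strict local min.

min


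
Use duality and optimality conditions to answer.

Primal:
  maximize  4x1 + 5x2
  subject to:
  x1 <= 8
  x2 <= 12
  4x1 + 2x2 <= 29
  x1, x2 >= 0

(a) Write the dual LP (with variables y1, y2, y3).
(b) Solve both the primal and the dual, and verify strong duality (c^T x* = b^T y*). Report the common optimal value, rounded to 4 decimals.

The standard primal-dual pair for 'max c^T x s.t. A x <= b, x >= 0' is:
  Dual:  min b^T y  s.t.  A^T y >= c,  y >= 0.

So the dual LP is:
  minimize  8y1 + 12y2 + 29y3
  subject to:
    y1 + 4y3 >= 4
    y2 + 2y3 >= 5
    y1, y2, y3 >= 0

Solving the primal: x* = (1.25, 12).
  primal value c^T x* = 65.
Solving the dual: y* = (0, 3, 1).
  dual value b^T y* = 65.
Strong duality: c^T x* = b^T y*. Confirmed.

65


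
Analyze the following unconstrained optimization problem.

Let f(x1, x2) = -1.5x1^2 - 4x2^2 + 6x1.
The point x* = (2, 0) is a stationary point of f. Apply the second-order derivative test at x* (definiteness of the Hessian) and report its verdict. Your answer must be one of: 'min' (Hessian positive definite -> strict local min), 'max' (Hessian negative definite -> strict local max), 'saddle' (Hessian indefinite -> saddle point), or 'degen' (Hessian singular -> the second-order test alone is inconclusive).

Compute the Hessian H = grad^2 f:
  H = [[-3, 0], [0, -8]]
Verify stationarity: grad f(x*) = H x* + g = (0, 0).
Eigenvalues of H: -8, -3.
Both eigenvalues < 0, so H is negative definite -> x* is a strict local max.

max


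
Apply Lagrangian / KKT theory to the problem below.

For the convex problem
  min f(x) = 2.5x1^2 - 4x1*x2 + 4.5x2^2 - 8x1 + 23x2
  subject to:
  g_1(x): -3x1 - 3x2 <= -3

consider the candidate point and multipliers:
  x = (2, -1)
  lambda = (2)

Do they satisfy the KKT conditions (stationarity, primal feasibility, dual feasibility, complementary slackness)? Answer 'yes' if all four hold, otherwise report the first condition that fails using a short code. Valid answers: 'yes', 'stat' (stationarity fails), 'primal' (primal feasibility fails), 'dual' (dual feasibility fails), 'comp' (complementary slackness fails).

Gradient of f: grad f(x) = Q x + c = (6, 6)
Constraint values g_i(x) = a_i^T x - b_i:
  g_1((2, -1)) = 0
Stationarity residual: grad f(x) + sum_i lambda_i a_i = (0, 0)
  -> stationarity OK
Primal feasibility (all g_i <= 0): OK
Dual feasibility (all lambda_i >= 0): OK
Complementary slackness (lambda_i * g_i(x) = 0 for all i): OK

Verdict: yes, KKT holds.

yes


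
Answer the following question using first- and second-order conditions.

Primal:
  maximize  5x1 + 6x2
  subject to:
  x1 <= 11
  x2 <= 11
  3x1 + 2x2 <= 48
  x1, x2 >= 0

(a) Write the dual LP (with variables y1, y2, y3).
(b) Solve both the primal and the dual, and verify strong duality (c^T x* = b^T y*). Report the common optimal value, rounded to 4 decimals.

The standard primal-dual pair for 'max c^T x s.t. A x <= b, x >= 0' is:
  Dual:  min b^T y  s.t.  A^T y >= c,  y >= 0.

So the dual LP is:
  minimize  11y1 + 11y2 + 48y3
  subject to:
    y1 + 3y3 >= 5
    y2 + 2y3 >= 6
    y1, y2, y3 >= 0

Solving the primal: x* = (8.6667, 11).
  primal value c^T x* = 109.3333.
Solving the dual: y* = (0, 2.6667, 1.6667).
  dual value b^T y* = 109.3333.
Strong duality: c^T x* = b^T y*. Confirmed.

109.3333


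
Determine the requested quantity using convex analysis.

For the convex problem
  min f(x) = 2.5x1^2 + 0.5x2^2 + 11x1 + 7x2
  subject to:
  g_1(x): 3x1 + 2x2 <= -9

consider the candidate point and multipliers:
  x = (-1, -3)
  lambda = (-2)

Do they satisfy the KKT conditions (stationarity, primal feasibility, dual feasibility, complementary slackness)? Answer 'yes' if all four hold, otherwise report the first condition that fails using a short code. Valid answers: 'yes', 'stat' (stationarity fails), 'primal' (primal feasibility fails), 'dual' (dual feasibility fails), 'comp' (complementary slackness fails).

Gradient of f: grad f(x) = Q x + c = (6, 4)
Constraint values g_i(x) = a_i^T x - b_i:
  g_1((-1, -3)) = 0
Stationarity residual: grad f(x) + sum_i lambda_i a_i = (0, 0)
  -> stationarity OK
Primal feasibility (all g_i <= 0): OK
Dual feasibility (all lambda_i >= 0): FAILS
Complementary slackness (lambda_i * g_i(x) = 0 for all i): OK

Verdict: the first failing condition is dual_feasibility -> dual.

dual


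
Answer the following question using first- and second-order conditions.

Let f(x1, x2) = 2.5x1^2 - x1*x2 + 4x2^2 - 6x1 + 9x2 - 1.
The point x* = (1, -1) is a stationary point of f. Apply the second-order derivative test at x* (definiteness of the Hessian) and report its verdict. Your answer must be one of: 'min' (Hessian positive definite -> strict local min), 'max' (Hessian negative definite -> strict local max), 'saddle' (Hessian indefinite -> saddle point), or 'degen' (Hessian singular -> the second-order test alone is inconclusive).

Compute the Hessian H = grad^2 f:
  H = [[5, -1], [-1, 8]]
Verify stationarity: grad f(x*) = H x* + g = (0, 0).
Eigenvalues of H: 4.6972, 8.3028.
Both eigenvalues > 0, so H is positive definite -> x* is a strict local min.

min


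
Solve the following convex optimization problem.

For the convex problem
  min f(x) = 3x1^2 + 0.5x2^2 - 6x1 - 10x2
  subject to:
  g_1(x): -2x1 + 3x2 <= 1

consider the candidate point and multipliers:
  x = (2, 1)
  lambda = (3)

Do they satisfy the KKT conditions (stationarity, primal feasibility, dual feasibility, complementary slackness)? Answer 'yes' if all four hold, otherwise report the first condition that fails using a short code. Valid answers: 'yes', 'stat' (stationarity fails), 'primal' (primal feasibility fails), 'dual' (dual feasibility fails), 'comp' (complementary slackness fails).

Gradient of f: grad f(x) = Q x + c = (6, -9)
Constraint values g_i(x) = a_i^T x - b_i:
  g_1((2, 1)) = -2
Stationarity residual: grad f(x) + sum_i lambda_i a_i = (0, 0)
  -> stationarity OK
Primal feasibility (all g_i <= 0): OK
Dual feasibility (all lambda_i >= 0): OK
Complementary slackness (lambda_i * g_i(x) = 0 for all i): FAILS

Verdict: the first failing condition is complementary_slackness -> comp.

comp


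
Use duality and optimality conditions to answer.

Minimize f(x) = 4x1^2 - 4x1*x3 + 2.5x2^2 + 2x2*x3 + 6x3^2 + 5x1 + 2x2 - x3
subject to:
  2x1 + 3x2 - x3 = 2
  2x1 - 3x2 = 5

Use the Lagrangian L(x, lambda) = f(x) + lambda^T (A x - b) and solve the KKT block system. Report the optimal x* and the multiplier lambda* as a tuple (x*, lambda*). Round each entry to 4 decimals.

Form the Lagrangian:
  L(x, lambda) = (1/2) x^T Q x + c^T x + lambda^T (A x - b)
Stationarity (grad_x L = 0): Q x + c + A^T lambda = 0.
Primal feasibility: A x = b.

This gives the KKT block system:
  [ Q   A^T ] [ x     ]   [-c ]
  [ A    0  ] [ lambda ] = [ b ]

Solving the linear system:
  x*      = (1.8458, -0.4361, 0.3833)
  lambda* = (-4.656, -4.4607)
  f(x*)   = 19.7945

x* = (1.8458, -0.4361, 0.3833), lambda* = (-4.656, -4.4607)


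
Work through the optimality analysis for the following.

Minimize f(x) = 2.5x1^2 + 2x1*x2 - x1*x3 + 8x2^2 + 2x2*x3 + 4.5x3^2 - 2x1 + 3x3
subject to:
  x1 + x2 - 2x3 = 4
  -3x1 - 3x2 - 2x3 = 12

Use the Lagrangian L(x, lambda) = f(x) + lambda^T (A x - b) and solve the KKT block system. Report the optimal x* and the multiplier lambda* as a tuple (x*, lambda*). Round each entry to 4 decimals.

Form the Lagrangian:
  L(x, lambda) = (1/2) x^T Q x + c^T x + lambda^T (A x - b)
Stationarity (grad_x L = 0): Q x + c + A^T lambda = 0.
Primal feasibility: A x = b.

This gives the KKT block system:
  [ Q   A^T ] [ x     ]   [-c ]
  [ A    0  ] [ lambda ] = [ b ]

Solving the linear system:
  x*      = (-2.0588, 0.0588, -3)
  lambda* = (-5.8897, -5.0221)
  f(x*)   = 39.4706

x* = (-2.0588, 0.0588, -3), lambda* = (-5.8897, -5.0221)


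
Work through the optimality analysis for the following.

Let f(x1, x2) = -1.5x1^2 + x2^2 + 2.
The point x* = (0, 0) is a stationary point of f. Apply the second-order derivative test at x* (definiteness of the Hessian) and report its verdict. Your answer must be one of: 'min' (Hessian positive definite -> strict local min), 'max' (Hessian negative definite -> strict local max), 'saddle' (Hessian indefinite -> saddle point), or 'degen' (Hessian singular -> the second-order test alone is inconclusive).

Compute the Hessian H = grad^2 f:
  H = [[-3, 0], [0, 2]]
Verify stationarity: grad f(x*) = H x* + g = (0, 0).
Eigenvalues of H: -3, 2.
Eigenvalues have mixed signs, so H is indefinite -> x* is a saddle point.

saddle


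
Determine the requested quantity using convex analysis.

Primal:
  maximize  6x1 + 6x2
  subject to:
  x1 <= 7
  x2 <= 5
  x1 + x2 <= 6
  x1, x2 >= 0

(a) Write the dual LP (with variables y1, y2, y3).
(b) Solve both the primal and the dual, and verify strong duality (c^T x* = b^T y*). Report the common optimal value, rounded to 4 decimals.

The standard primal-dual pair for 'max c^T x s.t. A x <= b, x >= 0' is:
  Dual:  min b^T y  s.t.  A^T y >= c,  y >= 0.

So the dual LP is:
  minimize  7y1 + 5y2 + 6y3
  subject to:
    y1 + y3 >= 6
    y2 + y3 >= 6
    y1, y2, y3 >= 0

Solving the primal: x* = (6, 0).
  primal value c^T x* = 36.
Solving the dual: y* = (0, 0, 6).
  dual value b^T y* = 36.
Strong duality: c^T x* = b^T y*. Confirmed.

36


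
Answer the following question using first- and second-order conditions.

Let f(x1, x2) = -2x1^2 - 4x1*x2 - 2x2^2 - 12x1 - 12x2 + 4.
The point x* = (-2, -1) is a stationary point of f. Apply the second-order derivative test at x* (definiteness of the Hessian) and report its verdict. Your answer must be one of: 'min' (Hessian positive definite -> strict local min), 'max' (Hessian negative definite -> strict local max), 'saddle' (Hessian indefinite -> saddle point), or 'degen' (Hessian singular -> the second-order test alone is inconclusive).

Compute the Hessian H = grad^2 f:
  H = [[-4, -4], [-4, -4]]
Verify stationarity: grad f(x*) = H x* + g = (0, 0).
Eigenvalues of H: -8, 0.
H has a zero eigenvalue (singular; negative semidefinite but not definite), so H is neither positive definite, negative definite, nor indefinite. The second-order test alone is inconclusive -> degen.
(Indeed, f is constant along the null direction of H through x*, so x* is not a strict local extremum.)

degen


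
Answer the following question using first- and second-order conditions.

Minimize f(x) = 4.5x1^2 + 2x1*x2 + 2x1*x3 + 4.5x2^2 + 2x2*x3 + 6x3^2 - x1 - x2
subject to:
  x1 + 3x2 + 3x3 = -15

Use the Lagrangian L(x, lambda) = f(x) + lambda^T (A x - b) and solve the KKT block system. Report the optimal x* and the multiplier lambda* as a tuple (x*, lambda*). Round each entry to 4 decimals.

Form the Lagrangian:
  L(x, lambda) = (1/2) x^T Q x + c^T x + lambda^T (A x - b)
Stationarity (grad_x L = 0): Q x + c + A^T lambda = 0.
Primal feasibility: A x = b.

This gives the KKT block system:
  [ Q   A^T ] [ x     ]   [-c ]
  [ A    0  ] [ lambda ] = [ b ]

Solving the linear system:
  x*      = (0.0728, -2.8966, -2.1276)
  lambda* = (10.3931)
  f(x*)   = 79.3602

x* = (0.0728, -2.8966, -2.1276), lambda* = (10.3931)


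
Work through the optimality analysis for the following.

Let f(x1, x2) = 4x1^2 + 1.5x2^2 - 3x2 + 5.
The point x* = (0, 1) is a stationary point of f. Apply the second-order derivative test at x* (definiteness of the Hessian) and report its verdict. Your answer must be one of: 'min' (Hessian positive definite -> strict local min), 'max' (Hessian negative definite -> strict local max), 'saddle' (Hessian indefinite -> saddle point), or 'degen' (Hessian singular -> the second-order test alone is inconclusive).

Compute the Hessian H = grad^2 f:
  H = [[8, 0], [0, 3]]
Verify stationarity: grad f(x*) = H x* + g = (0, 0).
Eigenvalues of H: 3, 8.
Both eigenvalues > 0, so H is positive definite -> x* is a strict local min.

min


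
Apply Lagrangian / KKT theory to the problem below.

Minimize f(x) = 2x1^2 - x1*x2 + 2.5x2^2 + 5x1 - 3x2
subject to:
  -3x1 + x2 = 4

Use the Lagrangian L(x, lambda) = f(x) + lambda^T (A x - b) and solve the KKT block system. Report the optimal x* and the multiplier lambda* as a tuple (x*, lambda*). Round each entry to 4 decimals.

Form the Lagrangian:
  L(x, lambda) = (1/2) x^T Q x + c^T x + lambda^T (A x - b)
Stationarity (grad_x L = 0): Q x + c + A^T lambda = 0.
Primal feasibility: A x = b.

This gives the KKT block system:
  [ Q   A^T ] [ x     ]   [-c ]
  [ A    0  ] [ lambda ] = [ b ]

Solving the linear system:
  x*      = (-1.2093, 0.3721)
  lambda* = (-0.0698)
  f(x*)   = -3.4419

x* = (-1.2093, 0.3721), lambda* = (-0.0698)


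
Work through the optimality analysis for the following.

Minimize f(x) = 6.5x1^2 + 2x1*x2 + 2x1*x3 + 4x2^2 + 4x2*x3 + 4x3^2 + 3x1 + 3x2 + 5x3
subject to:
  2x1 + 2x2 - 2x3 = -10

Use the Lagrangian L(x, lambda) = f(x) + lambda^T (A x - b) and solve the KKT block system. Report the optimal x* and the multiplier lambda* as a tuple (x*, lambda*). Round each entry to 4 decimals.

Form the Lagrangian:
  L(x, lambda) = (1/2) x^T Q x + c^T x + lambda^T (A x - b)
Stationarity (grad_x L = 0): Q x + c + A^T lambda = 0.
Primal feasibility: A x = b.

This gives the KKT block system:
  [ Q   A^T ] [ x     ]   [-c ]
  [ A    0  ] [ lambda ] = [ b ]

Solving the linear system:
  x*      = (-0.8837, -2.2442, 1.8721)
  lambda* = (4.6163)
  f(x*)   = 23.0698

x* = (-0.8837, -2.2442, 1.8721), lambda* = (4.6163)


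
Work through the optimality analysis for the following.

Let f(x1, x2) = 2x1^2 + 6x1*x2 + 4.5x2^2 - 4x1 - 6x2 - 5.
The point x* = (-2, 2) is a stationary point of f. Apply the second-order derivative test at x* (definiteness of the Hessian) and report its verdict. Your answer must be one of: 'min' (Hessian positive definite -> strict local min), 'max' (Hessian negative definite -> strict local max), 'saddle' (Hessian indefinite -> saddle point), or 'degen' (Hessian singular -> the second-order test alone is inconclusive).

Compute the Hessian H = grad^2 f:
  H = [[4, 6], [6, 9]]
Verify stationarity: grad f(x*) = H x* + g = (0, 0).
Eigenvalues of H: 0, 13.
H has a zero eigenvalue (singular; positive semidefinite but not definite), so H is neither positive definite, negative definite, nor indefinite. The second-order test alone is inconclusive -> degen.
(Indeed, f is constant along the null direction of H through x*, so x* is not a strict local extremum.)

degen


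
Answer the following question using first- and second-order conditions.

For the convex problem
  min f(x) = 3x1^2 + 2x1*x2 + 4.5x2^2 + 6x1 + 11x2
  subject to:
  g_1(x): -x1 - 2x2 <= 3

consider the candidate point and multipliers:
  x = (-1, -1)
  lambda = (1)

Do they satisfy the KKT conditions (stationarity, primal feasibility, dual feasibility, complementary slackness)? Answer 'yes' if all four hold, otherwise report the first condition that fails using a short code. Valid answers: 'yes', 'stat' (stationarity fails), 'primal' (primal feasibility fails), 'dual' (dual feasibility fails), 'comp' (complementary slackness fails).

Gradient of f: grad f(x) = Q x + c = (-2, 0)
Constraint values g_i(x) = a_i^T x - b_i:
  g_1((-1, -1)) = 0
Stationarity residual: grad f(x) + sum_i lambda_i a_i = (-3, -2)
  -> stationarity FAILS
Primal feasibility (all g_i <= 0): OK
Dual feasibility (all lambda_i >= 0): OK
Complementary slackness (lambda_i * g_i(x) = 0 for all i): OK

Verdict: the first failing condition is stationarity -> stat.

stat


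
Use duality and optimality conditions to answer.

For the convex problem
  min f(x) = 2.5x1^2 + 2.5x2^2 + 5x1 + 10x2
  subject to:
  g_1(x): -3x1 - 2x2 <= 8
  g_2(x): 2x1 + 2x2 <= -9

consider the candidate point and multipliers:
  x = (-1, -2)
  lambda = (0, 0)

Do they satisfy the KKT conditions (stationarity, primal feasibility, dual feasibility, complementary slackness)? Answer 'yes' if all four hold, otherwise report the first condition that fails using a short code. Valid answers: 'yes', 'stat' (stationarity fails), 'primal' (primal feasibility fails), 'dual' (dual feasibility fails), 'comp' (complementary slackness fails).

Gradient of f: grad f(x) = Q x + c = (0, 0)
Constraint values g_i(x) = a_i^T x - b_i:
  g_1((-1, -2)) = -1
  g_2((-1, -2)) = 3
Stationarity residual: grad f(x) + sum_i lambda_i a_i = (0, 0)
  -> stationarity OK
Primal feasibility (all g_i <= 0): FAILS
Dual feasibility (all lambda_i >= 0): OK
Complementary slackness (lambda_i * g_i(x) = 0 for all i): OK

Verdict: the first failing condition is primal_feasibility -> primal.

primal


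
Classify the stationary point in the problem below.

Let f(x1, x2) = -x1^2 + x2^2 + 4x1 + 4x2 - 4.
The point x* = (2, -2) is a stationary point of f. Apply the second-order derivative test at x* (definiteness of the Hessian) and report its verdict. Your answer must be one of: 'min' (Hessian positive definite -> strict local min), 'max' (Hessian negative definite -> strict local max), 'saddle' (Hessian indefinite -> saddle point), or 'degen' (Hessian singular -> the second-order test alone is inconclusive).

Compute the Hessian H = grad^2 f:
  H = [[-2, 0], [0, 2]]
Verify stationarity: grad f(x*) = H x* + g = (0, 0).
Eigenvalues of H: -2, 2.
Eigenvalues have mixed signs, so H is indefinite -> x* is a saddle point.

saddle


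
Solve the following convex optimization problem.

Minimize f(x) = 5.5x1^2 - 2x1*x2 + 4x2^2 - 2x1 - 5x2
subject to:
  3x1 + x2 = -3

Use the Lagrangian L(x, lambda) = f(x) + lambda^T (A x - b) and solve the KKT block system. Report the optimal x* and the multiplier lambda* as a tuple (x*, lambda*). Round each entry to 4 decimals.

Form the Lagrangian:
  L(x, lambda) = (1/2) x^T Q x + c^T x + lambda^T (A x - b)
Stationarity (grad_x L = 0): Q x + c + A^T lambda = 0.
Primal feasibility: A x = b.

This gives the KKT block system:
  [ Q   A^T ] [ x     ]   [-c ]
  [ A    0  ] [ lambda ] = [ b ]

Solving the linear system:
  x*      = (-0.9579, -0.1263)
  lambda* = (4.0947)
  f(x*)   = 7.4158

x* = (-0.9579, -0.1263), lambda* = (4.0947)
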